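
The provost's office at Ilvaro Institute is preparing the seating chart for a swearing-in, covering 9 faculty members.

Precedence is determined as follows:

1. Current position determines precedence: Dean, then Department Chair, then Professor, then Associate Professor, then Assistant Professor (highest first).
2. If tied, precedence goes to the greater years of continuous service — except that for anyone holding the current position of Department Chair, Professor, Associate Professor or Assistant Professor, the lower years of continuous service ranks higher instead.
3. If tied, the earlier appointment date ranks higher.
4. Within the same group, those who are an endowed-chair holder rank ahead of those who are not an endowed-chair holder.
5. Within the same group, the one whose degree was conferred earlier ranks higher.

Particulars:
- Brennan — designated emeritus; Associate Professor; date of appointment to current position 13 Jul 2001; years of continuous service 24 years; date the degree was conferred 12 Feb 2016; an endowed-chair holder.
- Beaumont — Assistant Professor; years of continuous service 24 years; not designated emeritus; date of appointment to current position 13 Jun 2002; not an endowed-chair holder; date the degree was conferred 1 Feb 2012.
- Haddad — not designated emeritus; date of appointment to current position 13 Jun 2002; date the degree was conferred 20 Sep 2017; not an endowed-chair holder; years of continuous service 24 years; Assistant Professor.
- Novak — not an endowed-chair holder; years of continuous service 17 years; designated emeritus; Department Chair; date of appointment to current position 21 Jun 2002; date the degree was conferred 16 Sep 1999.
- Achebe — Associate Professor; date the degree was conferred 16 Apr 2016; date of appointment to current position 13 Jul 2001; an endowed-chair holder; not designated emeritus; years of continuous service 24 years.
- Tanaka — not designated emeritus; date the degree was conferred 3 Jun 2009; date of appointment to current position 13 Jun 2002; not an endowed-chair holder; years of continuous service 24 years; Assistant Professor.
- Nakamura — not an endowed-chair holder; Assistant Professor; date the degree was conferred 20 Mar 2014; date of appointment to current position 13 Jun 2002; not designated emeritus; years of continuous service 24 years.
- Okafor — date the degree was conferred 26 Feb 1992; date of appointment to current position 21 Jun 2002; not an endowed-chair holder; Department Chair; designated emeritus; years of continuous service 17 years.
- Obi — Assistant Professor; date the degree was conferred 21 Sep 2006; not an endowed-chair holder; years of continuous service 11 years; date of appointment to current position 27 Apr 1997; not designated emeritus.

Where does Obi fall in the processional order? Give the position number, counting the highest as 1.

By current position: Okafor and Novak (Department Chair); then Brennan and Achebe (Associate Professor); then Obi, Tanaka, Beaumont, Nakamura and Haddad (Assistant Professor).
Okafor and Novak both have years of continuous service 17 years, so the next rule applies.
Okafor and Novak both have date of appointment to current position 21 Jun 2002, so the next rule applies.
Okafor and Novak are each not an endowed-chair holder, so the next rule applies.
Among Okafor and Novak, by date the degree was conferred (earlier first): Okafor (26 Feb 1992) before Novak (16 Sep 1999).
Brennan and Achebe both have years of continuous service 24 years, so the next rule applies.
Brennan and Achebe both have date of appointment to current position 13 Jul 2001, so the next rule applies.
Brennan and Achebe are each an endowed-chair holder, so the next rule applies.
Among Brennan and Achebe, by date the degree was conferred (earlier first): Brennan (12 Feb 2016) before Achebe (16 Apr 2016).
Among Obi, Tanaka, Beaumont, Nakamura and Haddad, by years of continuous service (lower first) (reversed rule for this group): Obi (11 years) before Tanaka, Beaumont, Nakamura and Haddad (24 years).
Tanaka, Beaumont, Nakamura and Haddad all have date of appointment to current position 13 Jun 2002, so the next rule applies.
Tanaka, Beaumont, Nakamura and Haddad are each not an endowed-chair holder, so the next rule applies.
Among Tanaka, Beaumont, Nakamura and Haddad, by date the degree was conferred (earlier first): Tanaka (3 Jun 2009) before Beaumont (1 Feb 2012) before Nakamura (20 Mar 2014) before Haddad (20 Sep 2017).
Order: Okafor, Novak, Brennan, Achebe, Obi, Tanaka, Beaumont, Nakamura, Haddad. So position 5.

5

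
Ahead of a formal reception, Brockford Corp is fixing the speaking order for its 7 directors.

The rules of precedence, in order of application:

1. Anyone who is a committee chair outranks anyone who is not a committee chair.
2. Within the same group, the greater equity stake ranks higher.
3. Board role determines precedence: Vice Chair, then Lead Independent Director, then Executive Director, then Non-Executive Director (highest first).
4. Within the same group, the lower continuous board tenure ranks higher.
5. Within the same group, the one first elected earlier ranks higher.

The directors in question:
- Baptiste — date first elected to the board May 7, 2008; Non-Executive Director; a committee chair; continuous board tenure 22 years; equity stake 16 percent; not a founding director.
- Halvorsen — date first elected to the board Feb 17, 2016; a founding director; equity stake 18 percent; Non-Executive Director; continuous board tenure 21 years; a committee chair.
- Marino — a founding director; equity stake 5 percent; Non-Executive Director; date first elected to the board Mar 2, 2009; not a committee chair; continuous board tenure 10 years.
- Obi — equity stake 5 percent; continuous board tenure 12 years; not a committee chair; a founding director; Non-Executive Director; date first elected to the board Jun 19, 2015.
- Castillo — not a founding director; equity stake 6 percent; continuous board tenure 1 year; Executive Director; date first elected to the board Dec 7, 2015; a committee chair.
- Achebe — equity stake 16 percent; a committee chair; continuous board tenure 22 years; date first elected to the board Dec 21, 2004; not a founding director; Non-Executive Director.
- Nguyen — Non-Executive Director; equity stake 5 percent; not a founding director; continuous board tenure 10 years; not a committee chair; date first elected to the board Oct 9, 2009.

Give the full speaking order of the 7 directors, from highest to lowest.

Halvorsen, Achebe, Baptiste, Castillo, Marino, Nguyen, Obi

By the first rule: Halvorsen, Achebe, Baptiste and Castillo (each a committee chair); then Marino, Nguyen and Obi (each not a committee chair).
Among Halvorsen, Achebe, Baptiste and Castillo, by equity stake (higher first): Halvorsen (18 percent) before Achebe and Baptiste (16 percent) before Castillo (6 percent).
Achebe and Baptiste are each Non-Executive Director, so the next rule applies.
Achebe and Baptiste both have continuous board tenure 22 years, so the next rule applies.
Among Achebe and Baptiste, by date first elected to the board (earlier first): Achebe (Dec 21, 2004) before Baptiste (May 7, 2008).
Marino, Nguyen and Obi all have equity stake 5 percent, so the next rule applies.
Marino, Nguyen and Obi are each Non-Executive Director, so the next rule applies.
Among Marino, Nguyen and Obi, by continuous board tenure (lower first): Marino and Nguyen (10 years) before Obi (12 years).
Among Marino and Nguyen, by date first elected to the board (earlier first): Marino (Mar 2, 2009) before Nguyen (Oct 9, 2009).
Full order: Halvorsen, Achebe, Baptiste, Castillo, Marino, Nguyen, Obi.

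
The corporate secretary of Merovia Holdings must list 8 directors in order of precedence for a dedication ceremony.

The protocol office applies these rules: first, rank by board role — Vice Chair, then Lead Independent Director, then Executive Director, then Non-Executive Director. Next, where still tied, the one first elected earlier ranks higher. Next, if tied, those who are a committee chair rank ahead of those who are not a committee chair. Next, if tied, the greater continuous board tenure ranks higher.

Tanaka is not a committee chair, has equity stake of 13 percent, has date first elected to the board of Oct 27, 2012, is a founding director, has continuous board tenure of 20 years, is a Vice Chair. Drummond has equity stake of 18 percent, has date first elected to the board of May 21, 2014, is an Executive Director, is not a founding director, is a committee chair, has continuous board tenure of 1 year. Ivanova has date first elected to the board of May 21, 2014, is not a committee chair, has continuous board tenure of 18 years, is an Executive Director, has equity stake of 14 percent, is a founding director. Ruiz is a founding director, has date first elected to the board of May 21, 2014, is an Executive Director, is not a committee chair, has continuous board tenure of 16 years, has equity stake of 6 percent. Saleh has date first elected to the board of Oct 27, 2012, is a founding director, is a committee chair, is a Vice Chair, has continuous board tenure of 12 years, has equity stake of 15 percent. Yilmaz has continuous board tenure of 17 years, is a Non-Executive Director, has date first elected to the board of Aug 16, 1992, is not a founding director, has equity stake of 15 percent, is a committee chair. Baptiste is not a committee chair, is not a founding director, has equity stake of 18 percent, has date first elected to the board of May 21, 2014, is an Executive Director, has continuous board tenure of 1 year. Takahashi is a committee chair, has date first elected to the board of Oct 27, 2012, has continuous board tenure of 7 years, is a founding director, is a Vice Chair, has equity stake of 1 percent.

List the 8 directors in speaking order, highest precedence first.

Saleh, Takahashi, Tanaka, Drummond, Ivanova, Ruiz, Baptiste, Yilmaz

By board role: Saleh, Takahashi and Tanaka (Vice Chair); then Drummond, Ivanova, Ruiz and Baptiste (Executive Director); then Yilmaz (Non-Executive Director).
Saleh, Takahashi and Tanaka all have date first elected to the board Oct 27, 2012, so the next rule applies.
Among Saleh, Takahashi and Tanaka, a committee chair before not a committee chair: Saleh and Takahashi (a committee chair) before Tanaka (not a committee chair).
Among Saleh and Takahashi, by continuous board tenure (higher first): Saleh (12 years) before Takahashi (7 years).
Drummond, Ivanova, Ruiz and Baptiste all have date first elected to the board May 21, 2014, so the next rule applies.
Among Drummond, Ivanova, Ruiz and Baptiste, a committee chair before not a committee chair: Drummond (a committee chair) before Ivanova, Ruiz and Baptiste (not a committee chair).
Among Ivanova, Ruiz and Baptiste, by continuous board tenure (higher first): Ivanova (18 years) before Ruiz (16 years) before Baptiste (1 year).
Full order: Saleh, Takahashi, Tanaka, Drummond, Ivanova, Ruiz, Baptiste, Yilmaz.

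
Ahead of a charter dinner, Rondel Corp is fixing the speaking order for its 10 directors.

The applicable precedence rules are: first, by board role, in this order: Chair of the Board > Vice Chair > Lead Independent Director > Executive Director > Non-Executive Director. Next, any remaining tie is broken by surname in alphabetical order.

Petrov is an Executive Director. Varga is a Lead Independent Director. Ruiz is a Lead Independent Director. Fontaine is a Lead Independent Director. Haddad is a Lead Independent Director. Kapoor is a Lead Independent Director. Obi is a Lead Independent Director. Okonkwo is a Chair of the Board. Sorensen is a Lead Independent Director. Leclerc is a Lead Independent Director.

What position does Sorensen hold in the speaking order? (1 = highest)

8

By board role: Okonkwo (Chair of the Board); then Fontaine, Haddad, Kapoor, Leclerc, Obi, Ruiz, Sorensen and Varga (Lead Independent Director); then Petrov (Executive Director).
Among Fontaine, Haddad, Kapoor, Leclerc, Obi, Ruiz, Sorensen and Varga, alphabetically by surname: Fontaine before Haddad before Kapoor before Leclerc before Obi before Ruiz before Sorensen before Varga.
Order: Okonkwo, Fontaine, Haddad, Kapoor, Leclerc, Obi, Ruiz, Sorensen, Varga, Petrov. So position 8.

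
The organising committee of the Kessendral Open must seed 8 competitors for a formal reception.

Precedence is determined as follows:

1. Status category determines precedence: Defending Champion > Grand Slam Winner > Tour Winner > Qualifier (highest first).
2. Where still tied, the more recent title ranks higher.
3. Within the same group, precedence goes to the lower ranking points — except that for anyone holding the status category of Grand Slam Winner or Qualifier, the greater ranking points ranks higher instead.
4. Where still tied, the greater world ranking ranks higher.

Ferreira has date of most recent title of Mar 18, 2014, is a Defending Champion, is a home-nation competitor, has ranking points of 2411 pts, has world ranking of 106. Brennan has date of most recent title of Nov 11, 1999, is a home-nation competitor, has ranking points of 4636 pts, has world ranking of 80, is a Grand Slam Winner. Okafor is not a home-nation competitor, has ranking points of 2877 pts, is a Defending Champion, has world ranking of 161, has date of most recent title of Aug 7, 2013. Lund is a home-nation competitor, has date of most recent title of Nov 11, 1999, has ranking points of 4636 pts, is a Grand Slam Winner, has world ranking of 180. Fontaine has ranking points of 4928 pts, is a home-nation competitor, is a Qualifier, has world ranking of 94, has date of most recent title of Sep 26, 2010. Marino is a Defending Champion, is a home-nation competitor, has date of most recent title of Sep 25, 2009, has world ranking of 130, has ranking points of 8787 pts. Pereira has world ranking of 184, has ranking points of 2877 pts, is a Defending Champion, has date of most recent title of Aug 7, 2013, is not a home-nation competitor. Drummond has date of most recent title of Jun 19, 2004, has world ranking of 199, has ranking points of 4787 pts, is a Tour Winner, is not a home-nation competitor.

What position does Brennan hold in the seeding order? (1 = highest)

6

By status category: Ferreira, Pereira, Okafor and Marino (Defending Champion); then Lund and Brennan (Grand Slam Winner); then Drummond (Tour Winner); then Fontaine (Qualifier).
Among Ferreira, Pereira, Okafor and Marino, by date of most recent title (later first): Ferreira (Mar 18, 2014) before Pereira and Okafor (Aug 7, 2013) before Marino (Sep 25, 2009).
Pereira and Okafor both have ranking points 2877 pts, so the next rule applies.
Among Pereira and Okafor, by world ranking (higher first): Pereira (184) before Okafor (161).
Lund and Brennan both have date of most recent title Nov 11, 1999, so the next rule applies.
Lund and Brennan both have ranking points 4636 pts, so the next rule applies.
Among Lund and Brennan, by world ranking (higher first): Lund (180) before Brennan (80).
Order: Ferreira, Pereira, Okafor, Marino, Lund, Brennan, Drummond, Fontaine. So position 6.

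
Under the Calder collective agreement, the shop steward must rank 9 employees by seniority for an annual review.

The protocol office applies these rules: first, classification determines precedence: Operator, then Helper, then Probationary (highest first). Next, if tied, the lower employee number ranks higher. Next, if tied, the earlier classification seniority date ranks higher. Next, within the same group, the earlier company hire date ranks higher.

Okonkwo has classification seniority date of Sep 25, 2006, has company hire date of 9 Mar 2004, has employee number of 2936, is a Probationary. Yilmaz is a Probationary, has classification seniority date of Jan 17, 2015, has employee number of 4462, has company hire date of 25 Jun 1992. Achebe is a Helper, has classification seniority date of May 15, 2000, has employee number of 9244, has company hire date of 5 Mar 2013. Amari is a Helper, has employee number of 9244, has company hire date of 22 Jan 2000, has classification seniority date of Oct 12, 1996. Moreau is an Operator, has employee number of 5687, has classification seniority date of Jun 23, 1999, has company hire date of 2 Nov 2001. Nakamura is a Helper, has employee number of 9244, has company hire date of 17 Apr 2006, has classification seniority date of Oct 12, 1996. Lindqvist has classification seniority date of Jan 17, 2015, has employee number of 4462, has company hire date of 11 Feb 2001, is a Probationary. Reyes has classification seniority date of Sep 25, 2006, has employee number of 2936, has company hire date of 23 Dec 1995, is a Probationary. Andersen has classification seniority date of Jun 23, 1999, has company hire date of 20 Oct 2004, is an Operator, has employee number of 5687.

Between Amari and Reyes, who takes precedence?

By classification: Moreau and Andersen (Operator); then Amari, Nakamura and Achebe (Helper); then Reyes, Okonkwo, Yilmaz and Lindqvist (Probationary).
Moreau and Andersen both have employee number 5687, so the next rule applies.
Moreau and Andersen both have classification seniority date Jun 23, 1999, so the next rule applies.
Among Moreau and Andersen, by company hire date (earlier first): Moreau (2 Nov 2001) before Andersen (20 Oct 2004).
Amari, Nakamura and Achebe all have employee number 9244, so the next rule applies.
Among Amari, Nakamura and Achebe, by classification seniority date (earlier first): Amari and Nakamura (Oct 12, 1996) before Achebe (May 15, 2000).
Among Amari and Nakamura, by company hire date (earlier first): Amari (22 Jan 2000) before Nakamura (17 Apr 2006).
Among Reyes, Okonkwo, Yilmaz and Lindqvist, by employee number (lower first): Reyes and Okonkwo (2936) before Yilmaz and Lindqvist (4462).
Reyes and Okonkwo both have classification seniority date Sep 25, 2006, so the next rule applies.
Among Reyes and Okonkwo, by company hire date (earlier first): Reyes (23 Dec 1995) before Okonkwo (9 Mar 2004).
Yilmaz and Lindqvist both have classification seniority date Jan 17, 2015, so the next rule applies.
Among Yilmaz and Lindqvist, by company hire date (earlier first): Yilmaz (25 Jun 1992) before Lindqvist (11 Feb 2001).
So Amari takes precedence.

Amari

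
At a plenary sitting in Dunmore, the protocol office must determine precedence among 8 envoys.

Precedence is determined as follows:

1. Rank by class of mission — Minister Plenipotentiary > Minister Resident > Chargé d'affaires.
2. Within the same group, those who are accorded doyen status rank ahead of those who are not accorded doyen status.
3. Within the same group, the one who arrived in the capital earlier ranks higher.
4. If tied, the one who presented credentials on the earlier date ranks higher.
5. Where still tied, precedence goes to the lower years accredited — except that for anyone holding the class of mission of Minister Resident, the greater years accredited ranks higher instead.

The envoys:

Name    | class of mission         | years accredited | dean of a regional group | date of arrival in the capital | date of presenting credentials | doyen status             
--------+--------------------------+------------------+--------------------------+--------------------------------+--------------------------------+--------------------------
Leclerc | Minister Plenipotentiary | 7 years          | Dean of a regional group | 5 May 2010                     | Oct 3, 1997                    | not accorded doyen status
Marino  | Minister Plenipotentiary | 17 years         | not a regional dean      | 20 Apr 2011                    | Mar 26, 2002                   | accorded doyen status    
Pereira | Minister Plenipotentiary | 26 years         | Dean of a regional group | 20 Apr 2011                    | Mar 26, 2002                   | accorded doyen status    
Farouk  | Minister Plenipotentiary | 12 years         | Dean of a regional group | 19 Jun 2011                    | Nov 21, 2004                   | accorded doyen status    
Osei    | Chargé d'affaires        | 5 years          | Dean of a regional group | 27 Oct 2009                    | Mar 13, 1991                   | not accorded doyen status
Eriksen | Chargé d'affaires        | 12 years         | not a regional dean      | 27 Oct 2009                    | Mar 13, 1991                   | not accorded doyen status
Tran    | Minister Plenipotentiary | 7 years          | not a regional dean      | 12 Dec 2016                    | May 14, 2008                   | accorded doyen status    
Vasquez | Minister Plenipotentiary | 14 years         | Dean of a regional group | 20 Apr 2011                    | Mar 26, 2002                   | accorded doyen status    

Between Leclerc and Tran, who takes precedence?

By class of mission: Vasquez, Marino, Pereira, Farouk, Tran and Leclerc (Minister Plenipotentiary); then Osei and Eriksen (Chargé d'affaires).
Among Vasquez, Marino, Pereira, Farouk, Tran and Leclerc, accorded doyen status before not accorded doyen status: Vasquez, Marino, Pereira, Farouk and Tran (accorded doyen status) before Leclerc (not accorded doyen status).
Among Vasquez, Marino, Pereira, Farouk and Tran, by date of arrival in the capital (earlier first): Vasquez, Marino and Pereira (20 Apr 2011) before Farouk (19 Jun 2011) before Tran (12 Dec 2016).
Vasquez, Marino and Pereira all have date of presenting credentials Mar 26, 2002, so the next rule applies.
Among Vasquez, Marino and Pereira, by years accredited (lower first): Vasquez (14 years) before Marino (17 years) before Pereira (26 years).
Osei and Eriksen are each not accorded doyen status, so the next rule applies.
Osei and Eriksen both have date of arrival in the capital 27 Oct 2009, so the next rule applies.
Osei and Eriksen both have date of presenting credentials Mar 13, 1991, so the next rule applies.
Among Osei and Eriksen, by years accredited (lower first): Osei (5 years) before Eriksen (12 years).
So Tran takes precedence.

Tran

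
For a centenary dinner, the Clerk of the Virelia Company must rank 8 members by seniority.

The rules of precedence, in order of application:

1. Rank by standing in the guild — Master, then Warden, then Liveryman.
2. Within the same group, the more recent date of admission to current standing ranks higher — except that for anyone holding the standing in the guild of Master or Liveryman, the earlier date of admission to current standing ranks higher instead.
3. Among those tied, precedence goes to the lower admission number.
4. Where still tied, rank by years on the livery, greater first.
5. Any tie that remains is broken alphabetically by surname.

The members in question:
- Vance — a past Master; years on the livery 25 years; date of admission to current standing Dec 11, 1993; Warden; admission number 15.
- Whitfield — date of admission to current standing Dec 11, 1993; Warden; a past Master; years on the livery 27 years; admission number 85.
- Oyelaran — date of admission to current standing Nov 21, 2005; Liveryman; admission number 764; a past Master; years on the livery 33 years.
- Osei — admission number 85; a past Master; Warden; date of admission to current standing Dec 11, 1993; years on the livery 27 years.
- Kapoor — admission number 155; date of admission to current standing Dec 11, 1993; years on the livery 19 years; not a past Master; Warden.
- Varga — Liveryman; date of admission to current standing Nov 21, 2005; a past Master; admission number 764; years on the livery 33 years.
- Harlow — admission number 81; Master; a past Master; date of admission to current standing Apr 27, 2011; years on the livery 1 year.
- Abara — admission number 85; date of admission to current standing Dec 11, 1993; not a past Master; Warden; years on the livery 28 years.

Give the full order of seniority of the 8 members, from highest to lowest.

Harlow, Vance, Abara, Osei, Whitfield, Kapoor, Oyelaran, Varga

By standing in the guild: Harlow (Master); then Vance, Abara, Osei, Whitfield and Kapoor (Warden); then Oyelaran and Varga (Liveryman).
Vance, Abara, Osei, Whitfield and Kapoor all have date of admission to current standing Dec 11, 1993, so the next rule applies.
Among Vance, Abara, Osei, Whitfield and Kapoor, by admission number (lower first): Vance (15) before Abara, Osei and Whitfield (85) before Kapoor (155).
Among Abara, Osei and Whitfield, by years on the livery (higher first): Abara (28 years) before Osei and Whitfield (27 years).
Among Osei and Whitfield, alphabetically by surname: Osei before Whitfield.
Oyelaran and Varga both have date of admission to current standing Nov 21, 2005, so the next rule applies.
Oyelaran and Varga both have admission number 764, so the next rule applies.
Oyelaran and Varga both have years on the livery 33 years, so the next rule applies.
Among Oyelaran and Varga, alphabetically by surname: Oyelaran before Varga.
Full order: Harlow, Vance, Abara, Osei, Whitfield, Kapoor, Oyelaran, Varga.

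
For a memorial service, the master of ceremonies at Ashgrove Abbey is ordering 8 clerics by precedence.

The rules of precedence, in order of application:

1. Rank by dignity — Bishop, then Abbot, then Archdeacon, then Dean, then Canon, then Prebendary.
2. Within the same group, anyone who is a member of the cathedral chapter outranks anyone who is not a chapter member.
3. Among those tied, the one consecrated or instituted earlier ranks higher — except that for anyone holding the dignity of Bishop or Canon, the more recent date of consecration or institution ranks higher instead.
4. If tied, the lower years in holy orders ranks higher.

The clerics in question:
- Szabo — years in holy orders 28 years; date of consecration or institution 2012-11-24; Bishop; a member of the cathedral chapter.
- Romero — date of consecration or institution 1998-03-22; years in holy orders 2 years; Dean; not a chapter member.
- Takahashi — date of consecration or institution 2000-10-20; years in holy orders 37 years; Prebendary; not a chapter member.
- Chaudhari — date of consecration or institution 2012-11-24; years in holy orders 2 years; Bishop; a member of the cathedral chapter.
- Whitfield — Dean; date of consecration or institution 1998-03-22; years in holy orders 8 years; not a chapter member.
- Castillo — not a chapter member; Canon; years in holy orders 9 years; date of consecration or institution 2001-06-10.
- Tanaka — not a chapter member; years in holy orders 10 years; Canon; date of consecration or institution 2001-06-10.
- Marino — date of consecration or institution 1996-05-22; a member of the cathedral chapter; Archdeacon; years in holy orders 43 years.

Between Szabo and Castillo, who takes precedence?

Szabo

By dignity: Chaudhari and Szabo (Bishop); then Marino (Archdeacon); then Romero and Whitfield (Dean); then Castillo and Tanaka (Canon); then Takahashi (Prebendary).
Chaudhari and Szabo are each a member of the cathedral chapter, so the next rule applies.
Chaudhari and Szabo both have date of consecration or institution 2012-11-24, so the next rule applies.
Among Chaudhari and Szabo, by years in holy orders (lower first): Chaudhari (2 years) before Szabo (28 years).
Romero and Whitfield are each not a chapter member, so the next rule applies.
Romero and Whitfield both have date of consecration or institution 1998-03-22, so the next rule applies.
Among Romero and Whitfield, by years in holy orders (lower first): Romero (2 years) before Whitfield (8 years).
Castillo and Tanaka are each not a chapter member, so the next rule applies.
Castillo and Tanaka both have date of consecration or institution 2001-06-10, so the next rule applies.
Among Castillo and Tanaka, by years in holy orders (lower first): Castillo (9 years) before Tanaka (10 years).
So Szabo takes precedence.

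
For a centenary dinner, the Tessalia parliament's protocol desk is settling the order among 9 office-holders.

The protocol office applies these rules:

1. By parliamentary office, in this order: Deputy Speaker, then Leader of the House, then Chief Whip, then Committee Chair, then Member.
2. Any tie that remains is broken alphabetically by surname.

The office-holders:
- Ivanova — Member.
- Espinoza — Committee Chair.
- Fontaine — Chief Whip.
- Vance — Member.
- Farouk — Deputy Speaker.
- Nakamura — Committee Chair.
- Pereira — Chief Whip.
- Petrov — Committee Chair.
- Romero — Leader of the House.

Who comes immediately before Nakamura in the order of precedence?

By parliamentary office: Farouk (Deputy Speaker); then Romero (Leader of the House); then Fontaine and Pereira (Chief Whip); then Espinoza, Nakamura and Petrov (Committee Chair); then Ivanova and Vance (Member).
Among Fontaine and Pereira, alphabetically by surname: Fontaine before Pereira.
Among Espinoza, Nakamura and Petrov, alphabetically by surname: Espinoza before Nakamura before Petrov.
Among Ivanova and Vance, alphabetically by surname: Ivanova before Vance.
Order: Farouk, Romero, Fontaine, Pereira, Espinoza, Nakamura, Petrov, Ivanova, Vance.

Espinoza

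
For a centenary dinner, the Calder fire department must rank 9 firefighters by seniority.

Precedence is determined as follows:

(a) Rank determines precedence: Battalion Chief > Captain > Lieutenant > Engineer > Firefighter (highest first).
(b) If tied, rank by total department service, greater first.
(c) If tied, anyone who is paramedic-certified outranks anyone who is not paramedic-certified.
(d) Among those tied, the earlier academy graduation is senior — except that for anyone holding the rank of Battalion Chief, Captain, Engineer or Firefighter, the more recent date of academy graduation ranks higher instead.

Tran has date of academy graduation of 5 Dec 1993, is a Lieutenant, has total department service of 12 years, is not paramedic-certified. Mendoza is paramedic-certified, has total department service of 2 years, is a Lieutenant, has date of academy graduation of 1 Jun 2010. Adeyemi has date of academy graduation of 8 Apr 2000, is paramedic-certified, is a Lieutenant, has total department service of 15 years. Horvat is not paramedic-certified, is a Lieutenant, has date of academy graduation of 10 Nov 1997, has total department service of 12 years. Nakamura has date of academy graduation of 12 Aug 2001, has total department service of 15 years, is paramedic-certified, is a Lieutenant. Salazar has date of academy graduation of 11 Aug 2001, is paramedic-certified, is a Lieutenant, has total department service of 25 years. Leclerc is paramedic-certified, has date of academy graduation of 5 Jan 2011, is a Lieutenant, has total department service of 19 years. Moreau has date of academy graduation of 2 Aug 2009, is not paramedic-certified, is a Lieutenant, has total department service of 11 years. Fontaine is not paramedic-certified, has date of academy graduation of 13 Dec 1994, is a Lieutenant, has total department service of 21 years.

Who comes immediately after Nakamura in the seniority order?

By rank: Salazar, Fontaine, Leclerc, Adeyemi, Nakamura, Tran, Horvat, Moreau and Mendoza (Lieutenant).
Among Salazar, Fontaine, Leclerc, Adeyemi, Nakamura, Tran, Horvat, Moreau and Mendoza, by total department service (higher first): Salazar (25 years) before Fontaine (21 years) before Leclerc (19 years) before Adeyemi and Nakamura (15 years) before Tran and Horvat (12 years) before Moreau (11 years) before Mendoza (2 years).
Adeyemi and Nakamura are each paramedic-certified, so the next rule applies.
Among Adeyemi and Nakamura, by date of academy graduation (earlier first): Adeyemi (8 Apr 2000) before Nakamura (12 Aug 2001).
Tran and Horvat are each not paramedic-certified, so the next rule applies.
Among Tran and Horvat, by date of academy graduation (earlier first): Tran (5 Dec 1993) before Horvat (10 Nov 1997).
Order: Salazar, Fontaine, Leclerc, Adeyemi, Nakamura, Tran, Horvat, Moreau, Mendoza.

Tran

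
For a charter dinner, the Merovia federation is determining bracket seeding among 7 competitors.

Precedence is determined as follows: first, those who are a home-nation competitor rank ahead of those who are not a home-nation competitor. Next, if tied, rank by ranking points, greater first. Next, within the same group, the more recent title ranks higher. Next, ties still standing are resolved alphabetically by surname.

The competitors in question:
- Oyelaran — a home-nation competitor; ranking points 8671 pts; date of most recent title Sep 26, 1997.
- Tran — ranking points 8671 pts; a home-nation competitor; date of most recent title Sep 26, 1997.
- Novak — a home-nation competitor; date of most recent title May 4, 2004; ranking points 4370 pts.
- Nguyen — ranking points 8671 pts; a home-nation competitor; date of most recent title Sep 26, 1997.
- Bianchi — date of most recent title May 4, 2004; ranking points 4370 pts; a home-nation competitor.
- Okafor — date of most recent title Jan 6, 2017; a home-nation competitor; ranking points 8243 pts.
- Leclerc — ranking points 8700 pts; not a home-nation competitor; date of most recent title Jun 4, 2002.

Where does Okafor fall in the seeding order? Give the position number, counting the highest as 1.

By the first rule: Nguyen, Oyelaran, Tran, Okafor, Bianchi and Novak (each a home-nation competitor); then Leclerc (not a home-nation competitor).
Among Nguyen, Oyelaran, Tran, Okafor, Bianchi and Novak, by ranking points (higher first): Nguyen, Oyelaran and Tran (8671 pts) before Okafor (8243 pts) before Bianchi and Novak (4370 pts).
Nguyen, Oyelaran and Tran all have date of most recent title Sep 26, 1997, so the next rule applies.
Among Nguyen, Oyelaran and Tran, alphabetically by surname: Nguyen before Oyelaran before Tran.
Bianchi and Novak both have date of most recent title May 4, 2004, so the next rule applies.
Among Bianchi and Novak, alphabetically by surname: Bianchi before Novak.
Order: Nguyen, Oyelaran, Tran, Okafor, Bianchi, Novak, Leclerc. So position 4.

4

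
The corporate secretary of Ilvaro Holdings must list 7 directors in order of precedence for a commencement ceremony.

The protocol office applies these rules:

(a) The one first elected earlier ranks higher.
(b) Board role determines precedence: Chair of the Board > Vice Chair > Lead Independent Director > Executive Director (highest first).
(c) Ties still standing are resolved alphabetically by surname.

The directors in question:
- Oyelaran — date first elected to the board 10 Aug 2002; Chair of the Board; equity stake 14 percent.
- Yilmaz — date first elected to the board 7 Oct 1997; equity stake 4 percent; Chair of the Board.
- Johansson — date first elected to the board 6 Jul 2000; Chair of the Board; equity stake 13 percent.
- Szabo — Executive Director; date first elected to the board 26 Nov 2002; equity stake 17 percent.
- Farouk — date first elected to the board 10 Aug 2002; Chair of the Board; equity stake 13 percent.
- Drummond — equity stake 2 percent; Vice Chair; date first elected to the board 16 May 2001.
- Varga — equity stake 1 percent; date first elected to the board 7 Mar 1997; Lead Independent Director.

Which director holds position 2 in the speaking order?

By date first elected to the board (earlier first): Varga (7 Mar 1997); then Yilmaz (7 Oct 1997); then Johansson (6 Jul 2000); then Drummond (16 May 2001); then Farouk and Oyelaran (both 10 Aug 2002); then Szabo (26 Nov 2002).
Farouk and Oyelaran are each Chair of the Board, so the next rule applies.
Among Farouk and Oyelaran, alphabetically by surname: Farouk before Oyelaran.
Order: Varga, Yilmaz, Johansson, Drummond, Farouk, Oyelaran, Szabo.

Yilmaz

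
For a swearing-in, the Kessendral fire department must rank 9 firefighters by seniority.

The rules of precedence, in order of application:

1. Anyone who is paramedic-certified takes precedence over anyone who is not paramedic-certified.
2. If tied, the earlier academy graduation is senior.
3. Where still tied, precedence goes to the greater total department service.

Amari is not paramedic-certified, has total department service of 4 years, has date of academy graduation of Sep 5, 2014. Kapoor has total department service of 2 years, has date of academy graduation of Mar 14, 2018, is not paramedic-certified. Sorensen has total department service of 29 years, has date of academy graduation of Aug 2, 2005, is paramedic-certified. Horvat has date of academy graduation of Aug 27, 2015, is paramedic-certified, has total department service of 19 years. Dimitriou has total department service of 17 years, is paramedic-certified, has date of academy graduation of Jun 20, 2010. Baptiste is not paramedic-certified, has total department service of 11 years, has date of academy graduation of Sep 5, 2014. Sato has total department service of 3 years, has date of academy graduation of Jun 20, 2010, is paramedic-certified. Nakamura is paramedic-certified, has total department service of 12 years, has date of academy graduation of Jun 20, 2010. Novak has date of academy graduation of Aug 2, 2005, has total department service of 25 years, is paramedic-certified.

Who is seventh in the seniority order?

Baptiste

By the first rule: Sorensen, Novak, Dimitriou, Nakamura, Sato and Horvat (each paramedic-certified); then Baptiste, Amari and Kapoor (each not paramedic-certified).
Among Sorensen, Novak, Dimitriou, Nakamura, Sato and Horvat, by date of academy graduation (earlier first): Sorensen and Novak (Aug 2, 2005) before Dimitriou, Nakamura and Sato (Jun 20, 2010) before Horvat (Aug 27, 2015).
Among Sorensen and Novak, by total department service (higher first): Sorensen (29 years) before Novak (25 years).
Among Dimitriou, Nakamura and Sato, by total department service (higher first): Dimitriou (17 years) before Nakamura (12 years) before Sato (3 years).
Among Baptiste, Amari and Kapoor, by date of academy graduation (earlier first): Baptiste and Amari (Sep 5, 2014) before Kapoor (Mar 14, 2018).
Among Baptiste and Amari, by total department service (higher first): Baptiste (11 years) before Amari (4 years).
Order: Sorensen, Novak, Dimitriou, Nakamura, Sato, Horvat, Baptiste, Amari, Kapoor.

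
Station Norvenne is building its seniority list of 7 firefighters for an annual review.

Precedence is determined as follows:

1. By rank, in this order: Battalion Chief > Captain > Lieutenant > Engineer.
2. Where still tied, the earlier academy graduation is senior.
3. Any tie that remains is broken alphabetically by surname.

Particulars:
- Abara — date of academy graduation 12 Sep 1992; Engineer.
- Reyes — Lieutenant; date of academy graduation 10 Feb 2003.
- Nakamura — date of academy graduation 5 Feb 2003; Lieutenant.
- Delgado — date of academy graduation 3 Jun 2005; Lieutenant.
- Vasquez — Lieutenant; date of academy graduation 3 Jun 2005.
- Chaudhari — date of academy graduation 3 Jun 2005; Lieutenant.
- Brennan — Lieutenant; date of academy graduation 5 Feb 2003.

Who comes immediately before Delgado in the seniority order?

By rank: Brennan, Nakamura, Reyes, Chaudhari, Delgado and Vasquez (Lieutenant); then Abara (Engineer).
Among Brennan, Nakamura, Reyes, Chaudhari, Delgado and Vasquez, by date of academy graduation (earlier first): Brennan and Nakamura (5 Feb 2003) before Reyes (10 Feb 2003) before Chaudhari, Delgado and Vasquez (3 Jun 2005).
Among Brennan and Nakamura, alphabetically by surname: Brennan before Nakamura.
Among Chaudhari, Delgado and Vasquez, alphabetically by surname: Chaudhari before Delgado before Vasquez.
Order: Brennan, Nakamura, Reyes, Chaudhari, Delgado, Vasquez, Abara.

Chaudhari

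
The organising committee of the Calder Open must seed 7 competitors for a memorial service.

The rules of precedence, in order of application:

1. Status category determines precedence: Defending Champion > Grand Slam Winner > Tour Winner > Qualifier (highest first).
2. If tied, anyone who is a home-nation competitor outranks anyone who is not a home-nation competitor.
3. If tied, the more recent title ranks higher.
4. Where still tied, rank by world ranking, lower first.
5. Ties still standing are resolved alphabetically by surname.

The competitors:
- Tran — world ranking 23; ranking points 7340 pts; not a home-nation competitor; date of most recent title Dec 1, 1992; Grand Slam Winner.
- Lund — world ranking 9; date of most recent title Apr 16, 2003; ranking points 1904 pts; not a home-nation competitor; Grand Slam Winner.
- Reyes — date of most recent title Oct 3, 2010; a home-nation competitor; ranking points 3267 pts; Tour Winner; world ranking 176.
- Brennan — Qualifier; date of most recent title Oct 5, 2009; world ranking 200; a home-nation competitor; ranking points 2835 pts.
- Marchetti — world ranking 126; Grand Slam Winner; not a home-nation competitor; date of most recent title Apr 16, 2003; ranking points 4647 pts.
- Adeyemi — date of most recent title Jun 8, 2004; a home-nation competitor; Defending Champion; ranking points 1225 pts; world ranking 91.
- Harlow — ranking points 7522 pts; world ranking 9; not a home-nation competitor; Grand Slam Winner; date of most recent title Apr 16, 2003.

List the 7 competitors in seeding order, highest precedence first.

Adeyemi, Harlow, Lund, Marchetti, Tran, Reyes, Brennan

By status category: Adeyemi (Defending Champion); then Harlow, Lund, Marchetti and Tran (Grand Slam Winner); then Reyes (Tour Winner); then Brennan (Qualifier).
Harlow, Lund, Marchetti and Tran are each not a home-nation competitor, so the next rule applies.
Among Harlow, Lund, Marchetti and Tran, by date of most recent title (later first): Harlow, Lund and Marchetti (Apr 16, 2003) before Tran (Dec 1, 1992).
Among Harlow, Lund and Marchetti, by world ranking (lower first): Harlow and Lund (9) before Marchetti (126).
Among Harlow and Lund, alphabetically by surname: Harlow before Lund.
Full order: Adeyemi, Harlow, Lund, Marchetti, Tran, Reyes, Brennan.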